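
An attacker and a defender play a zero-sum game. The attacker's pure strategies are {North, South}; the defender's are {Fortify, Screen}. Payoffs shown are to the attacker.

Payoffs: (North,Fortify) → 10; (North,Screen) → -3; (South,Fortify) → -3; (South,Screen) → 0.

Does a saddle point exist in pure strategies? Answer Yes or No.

Row minima: North → -3, South → -3; maximin = -3.
Column maxima: Fortify → 10, Screen → 0; minimax = 0.
-3 ≠ 0, so no pure-strategy equilibrium exists.

No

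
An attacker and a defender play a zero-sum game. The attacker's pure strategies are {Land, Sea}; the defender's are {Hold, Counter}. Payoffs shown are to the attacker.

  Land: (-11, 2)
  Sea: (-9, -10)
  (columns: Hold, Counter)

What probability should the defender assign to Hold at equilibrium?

Row minima: Land → -11, Sea → -10; maximin = -10.
Column maxima: Hold → -9, Counter → 2; minimax = -9.
-10 ≠ -9, so there is no saddle point; optimal play is mixed.
Let the attacker play Land with probability p. Expected payoff against Hold: (-11)p + (-9)(1−p) = −2p − 9; against Counter: 2p + (-10)(1−p) = 12p − 10.
Setting these equal: −2p − 9 = 12p − 10 ⇒ −14p = -1 ⇒ p = 1/14, and the value is (-2)·(1/14) − 9 = -64/7.
For the defender: with q = P(Hold), equating Land's and Sea's payoffs gives −13q + 2 = q − 10 ⇒ q = 6/7.

6/7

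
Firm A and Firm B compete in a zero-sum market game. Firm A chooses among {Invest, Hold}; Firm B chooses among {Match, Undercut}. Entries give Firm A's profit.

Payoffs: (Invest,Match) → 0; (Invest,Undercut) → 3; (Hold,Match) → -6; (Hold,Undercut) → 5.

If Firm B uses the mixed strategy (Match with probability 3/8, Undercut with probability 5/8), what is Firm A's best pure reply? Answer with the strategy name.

Expected payoff of Invest: (3/8)·0 + (5/8)·3 = 15/8.
Expected payoff of Hold: (3/8)·(-6) + (5/8)·5 = 7/8.
The largest is 15/8, so Firm A's best response is Invest.

Invest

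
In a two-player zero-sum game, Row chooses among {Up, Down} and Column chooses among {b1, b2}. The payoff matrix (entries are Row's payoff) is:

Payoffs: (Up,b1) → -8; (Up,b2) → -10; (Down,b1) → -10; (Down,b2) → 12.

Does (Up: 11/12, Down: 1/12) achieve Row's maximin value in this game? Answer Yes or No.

Against b1 this mix gives (11/12)·(-8) + (1/12)·(-10) = -49/6.
Against b2 this mix gives (11/12)·(-10) + (1/12)·12 = -49/6.
All of Column's active replies (b1, b2) yield -49/6, and no column does worse for Row. The mix makes Column indifferent and guarantees -49/6, so it is optimal.

Yes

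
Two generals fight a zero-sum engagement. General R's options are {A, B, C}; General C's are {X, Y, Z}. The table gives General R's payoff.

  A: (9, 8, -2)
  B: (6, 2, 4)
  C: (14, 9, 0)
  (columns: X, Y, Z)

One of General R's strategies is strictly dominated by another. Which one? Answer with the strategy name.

A

C gives a strictly higher payoff than A against every column: 14 > 9, 9 > 8, 0 > -2.
So A is strictly dominated and General R never plays it.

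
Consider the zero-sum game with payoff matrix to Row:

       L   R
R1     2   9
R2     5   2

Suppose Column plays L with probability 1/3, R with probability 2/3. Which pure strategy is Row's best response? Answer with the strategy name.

Expected payoff of R1: (1/3)·2 + (2/3)·9 = 20/3.
Expected payoff of R2: (1/3)·5 + (2/3)·2 = 3.
The largest is 20/3, so Row's best response is R1.

R1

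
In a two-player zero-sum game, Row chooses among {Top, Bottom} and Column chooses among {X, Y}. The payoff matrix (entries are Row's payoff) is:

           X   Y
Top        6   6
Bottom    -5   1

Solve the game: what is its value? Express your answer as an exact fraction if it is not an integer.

6

Row minima: Top → 6, Bottom → -5; maximin = 6.
Column maxima: X → 6, Y → 6; minimax = 6.
Since maximin = minimax = 6, there is a saddle point and the value is 6.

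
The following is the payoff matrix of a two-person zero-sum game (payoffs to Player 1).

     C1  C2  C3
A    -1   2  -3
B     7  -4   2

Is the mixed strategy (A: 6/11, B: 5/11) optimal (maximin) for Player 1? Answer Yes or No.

Yes

Against C1 this mix gives (6/11)·(-1) + (5/11)·7 = 29/11.
Against C2 this mix gives (6/11)·2 + (5/11)·(-4) = -8/11.
Against C3 this mix gives (6/11)·(-3) + (5/11)·2 = -8/11.
All of Player 2's active replies (C2, C3) yield -8/11, and no column does worse for Player 1. The mix makes Player 2 indifferent and guarantees -8/11, so it is optimal.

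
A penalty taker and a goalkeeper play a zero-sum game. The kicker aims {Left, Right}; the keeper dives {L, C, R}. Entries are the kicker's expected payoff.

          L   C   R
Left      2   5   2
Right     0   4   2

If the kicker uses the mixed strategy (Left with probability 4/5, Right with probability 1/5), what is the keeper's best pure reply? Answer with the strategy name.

If the keeper plays L, the kicker's expected payoff is (4/5)·2 + (1/5)·0 = 8/5.
If the keeper plays C, the kicker's expected payoff is (4/5)·5 + (1/5)·4 = 24/5.
If the keeper plays R, the kicker's expected payoff is (4/5)·2 + (1/5)·2 = 2.
The keeper minimizes the kicker's payoff; the smallest is 8/5, so the best response is L.

L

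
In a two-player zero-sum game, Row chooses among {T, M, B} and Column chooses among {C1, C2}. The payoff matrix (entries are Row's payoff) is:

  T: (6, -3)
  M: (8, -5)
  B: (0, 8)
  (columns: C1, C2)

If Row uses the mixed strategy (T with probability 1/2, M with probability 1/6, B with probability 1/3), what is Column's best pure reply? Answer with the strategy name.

If Column plays C1, Row's expected payoff is (1/2)·6 + (1/6)·8 + (1/3)·0 = 13/3.
If Column plays C2, Row's expected payoff is (1/2)·(-3) + (1/6)·(-5) + (1/3)·8 = 1/3.
Column minimizes Row's payoff; the smallest is 1/3, so the best response is C2.

C2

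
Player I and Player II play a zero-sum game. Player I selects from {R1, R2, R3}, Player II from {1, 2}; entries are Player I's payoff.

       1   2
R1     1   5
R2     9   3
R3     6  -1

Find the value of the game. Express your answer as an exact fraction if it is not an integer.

Row minima: R1 → 1, R2 → 3, R3 → -1; maximin = 3.
Column maxima: 1 → 9, 2 → 5; minimax = 5.
3 ≠ 5, so there is no saddle point; optimal play is mixed.
R3 is strictly dominated by R2, so Player I never plays it.
On the remaining 2×2 (R1, R2 vs 1, 2):
Let Player I play R1 with probability p. Expected payoff against 1: 1p + 9(1−p) = −8p + 9; against 2: 5p + 3(1−p) = 2p + 3.
Setting these equal: −8p + 9 = 2p + 3 ⇒ −10p = -6 ⇒ p = 3/5, and the value is (-8)·(3/5) + 9 = 21/5.
For Player II: with q = P(1), equating R1's and R2's payoffs gives −4q + 5 = 6q + 3 ⇒ q = 1/5.

21/5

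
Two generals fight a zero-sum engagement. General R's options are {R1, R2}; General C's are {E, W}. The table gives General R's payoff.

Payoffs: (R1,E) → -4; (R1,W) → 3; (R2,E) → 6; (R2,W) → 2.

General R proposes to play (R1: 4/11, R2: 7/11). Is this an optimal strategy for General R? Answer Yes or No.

Against E this mix gives (4/11)·(-4) + (7/11)·6 = 26/11.
Against W this mix gives (4/11)·3 + (7/11)·2 = 26/11.
All of General C's active replies (E, W) yield 26/11, and no column does worse for General R. The mix makes General C indifferent and guarantees 26/11, so it is optimal.

Yes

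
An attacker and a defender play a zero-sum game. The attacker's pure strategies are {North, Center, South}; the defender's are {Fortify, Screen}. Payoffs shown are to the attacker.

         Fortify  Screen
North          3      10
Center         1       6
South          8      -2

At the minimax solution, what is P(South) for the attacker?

7/17

Row minima: North → 3, Center → 1, South → -2; maximin = 3.
Column maxima: Fortify → 8, Screen → 10; minimax = 8.
3 ≠ 8, so there is no saddle point; optimal play is mixed.
Center is strictly dominated by North, so the attacker never plays it.
On the remaining 2×2 (North, South vs Fortify, Screen):
Let the attacker play North with probability p. Expected payoff against Fortify: 3p + 8(1−p) = −5p + 8; against Screen: 10p + (-2)(1−p) = 12p − 2.
Setting these equal: −5p + 8 = 12p − 2 ⇒ −17p = -10 ⇒ p = 10/17, and the value is (-5)·(10/17) + 8 = 86/17.
For the defender: with q = P(Fortify), equating North's and South's payoffs gives −7q + 10 = 10q − 2 ⇒ q = 12/17.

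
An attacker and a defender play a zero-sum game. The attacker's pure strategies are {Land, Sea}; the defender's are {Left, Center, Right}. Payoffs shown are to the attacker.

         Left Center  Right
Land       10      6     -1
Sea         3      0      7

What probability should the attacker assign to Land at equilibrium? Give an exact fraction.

Row minima: Land → -1, Sea → 0; maximin = 0.
Column maxima: Left → 10, Center → 6, Right → 7; minimax = 6.
0 ≠ 6, so there is no saddle point; optimal play is mixed.
Left is strictly dominated by Center (it gives the attacker strictly more in every row), so the defender never plays it.
On the remaining 2×2 (Land, Sea vs Center, Right):
Let the attacker play Land with probability p. Expected payoff against Center: 6p + 0(1−p) = 6p; against Right: (-1)p + 7(1−p) = −8p + 7.
Setting these equal: 6p = −8p + 7 ⇒ 14p = 7 ⇒ p = 1/2, and the value is (6)·(1/2) = 3.
For the defender: with q = P(Center), equating Land's and Sea's payoffs gives 7q − 1 = −7q + 7 ⇒ q = 4/7.

1/2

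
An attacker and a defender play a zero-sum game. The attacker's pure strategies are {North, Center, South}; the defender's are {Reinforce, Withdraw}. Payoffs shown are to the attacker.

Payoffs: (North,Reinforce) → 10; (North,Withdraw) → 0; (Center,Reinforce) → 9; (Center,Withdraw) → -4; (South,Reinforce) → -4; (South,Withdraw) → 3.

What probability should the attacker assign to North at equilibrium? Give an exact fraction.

Row minima: North → 0, Center → -4, South → -4; maximin = 0.
Column maxima: Reinforce → 10, Withdraw → 3; minimax = 3.
0 ≠ 3, so there is no saddle point; optimal play is mixed.
Center is strictly dominated by North, so the attacker never plays it.
On the remaining 2×2 (North, South vs Reinforce, Withdraw):
Let the attacker play North with probability p. Expected payoff against Reinforce: 10p + (-4)(1−p) = 14p − 4; against Withdraw: 0p + 3(1−p) = −3p + 3.
Setting these equal: 14p − 4 = −3p + 3 ⇒ 17p = 7 ⇒ p = 7/17, and the value is (14)·(7/17) − 4 = 30/17.
For the defender: with q = P(Reinforce), equating North's and South's payoffs gives 10q = −7q + 3 ⇒ q = 3/17.

7/17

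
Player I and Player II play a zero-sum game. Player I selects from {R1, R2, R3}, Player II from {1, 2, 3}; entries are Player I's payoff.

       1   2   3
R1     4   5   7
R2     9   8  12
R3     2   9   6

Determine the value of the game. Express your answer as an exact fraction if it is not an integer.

65/8

Row minima: R1 → 4, R2 → 8, R3 → 2; maximin = 8.
Column maxima: 1 → 9, 2 → 9, 3 → 12; minimax = 9.
8 ≠ 9, so there is no saddle point; optimal play is mixed.
R1 is strictly dominated by R2, so Player I never plays it.
3 is strictly dominated by 1 (it gives Player I strictly more in every row), so Player II never plays it.
On the remaining 2×2 (R2, R3 vs 1, 2):
Let Player I play R2 with probability p. Expected payoff against 1: 9p + 2(1−p) = 7p + 2; against 2: 8p + 9(1−p) = −p + 9.
Setting these equal: 7p + 2 = −p + 9 ⇒ 8p = 7 ⇒ p = 7/8, and the value is (7)·(7/8) + 2 = 65/8.
For Player II: with q = P(1), equating R2's and R3's payoffs gives q + 8 = −7q + 9 ⇒ q = 1/8.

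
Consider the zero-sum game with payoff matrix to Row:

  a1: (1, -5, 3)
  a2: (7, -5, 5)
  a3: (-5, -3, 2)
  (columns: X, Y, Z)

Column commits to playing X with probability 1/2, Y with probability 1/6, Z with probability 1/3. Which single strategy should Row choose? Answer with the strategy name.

Expected payoff of a1: (1/2)·1 + (1/6)·(-5) + (1/3)·3 = 2/3.
Expected payoff of a2: (1/2)·7 + (1/6)·(-5) + (1/3)·5 = 13/3.
Expected payoff of a3: (1/2)·(-5) + (1/6)·(-3) + (1/3)·2 = -7/3.
The largest is 13/3, so Row's best response is a2.

a2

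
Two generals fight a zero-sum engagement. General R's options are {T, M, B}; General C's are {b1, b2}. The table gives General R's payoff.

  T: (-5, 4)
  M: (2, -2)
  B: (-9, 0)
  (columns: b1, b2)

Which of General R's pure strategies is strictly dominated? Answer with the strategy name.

B

T gives a strictly higher payoff than B against every column: -5 > -9, 4 > 0.
So B is strictly dominated and General R never plays it.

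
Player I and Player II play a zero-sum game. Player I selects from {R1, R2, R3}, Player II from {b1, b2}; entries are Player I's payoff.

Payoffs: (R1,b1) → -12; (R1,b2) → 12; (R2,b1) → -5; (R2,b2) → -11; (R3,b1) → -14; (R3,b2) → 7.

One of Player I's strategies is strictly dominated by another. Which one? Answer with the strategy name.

R3

R1 gives a strictly higher payoff than R3 against every column: -12 > -14, 12 > 7.
So R3 is strictly dominated and Player I never plays it.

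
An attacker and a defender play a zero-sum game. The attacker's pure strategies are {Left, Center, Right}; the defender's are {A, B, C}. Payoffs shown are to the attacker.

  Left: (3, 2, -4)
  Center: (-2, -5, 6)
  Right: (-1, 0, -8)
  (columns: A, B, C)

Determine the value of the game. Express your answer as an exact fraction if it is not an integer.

-8/17

Row minima: Left → -4, Center → -5, Right → -8; maximin = -4.
Column maxima: A → 3, B → 2, C → 6; minimax = 2.
-4 ≠ 2, so there is no saddle point; optimal play is mixed.
Right is strictly dominated by Left, so the attacker never plays it.
With Right eliminated, A is strictly dominated by B (it gives the attacker strictly more in every remaining row), so the defender never plays it.
On the remaining 2×2 (Left, Center vs B, C):
Let the attacker play Left with probability p. Expected payoff against B: 2p + (-5)(1−p) = 7p − 5; against C: (-4)p + 6(1−p) = −10p + 6.
Setting these equal: 7p − 5 = −10p + 6 ⇒ 17p = 11 ⇒ p = 11/17, and the value is (7)·(11/17) − 5 = -8/17.
For the defender: with q = P(B), equating Left's and Center's payoffs gives 6q − 4 = −11q + 6 ⇒ q = 10/17.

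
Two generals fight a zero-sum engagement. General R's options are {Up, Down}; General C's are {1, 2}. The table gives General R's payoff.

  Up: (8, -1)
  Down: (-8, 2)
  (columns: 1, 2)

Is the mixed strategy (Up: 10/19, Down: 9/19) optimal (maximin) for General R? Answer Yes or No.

Yes

Against 1 this mix gives (10/19)·8 + (9/19)·(-8) = 8/19.
Against 2 this mix gives (10/19)·(-1) + (9/19)·2 = 8/19.
All of General C's active replies (1, 2) yield 8/19, and no column does worse for General R. The mix makes General C indifferent and guarantees 8/19, so it is optimal.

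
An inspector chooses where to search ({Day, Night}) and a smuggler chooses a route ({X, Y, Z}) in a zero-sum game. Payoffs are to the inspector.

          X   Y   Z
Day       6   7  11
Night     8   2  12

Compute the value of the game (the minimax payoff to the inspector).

Row minima: Day → 6, Night → 2; maximin = 6.
Column maxima: X → 8, Y → 7, Z → 12; minimax = 7.
6 ≠ 7, so there is no saddle point; optimal play is mixed.
Z is strictly dominated by X (it gives the inspector strictly more in every row), so the smuggler never plays it.
On the remaining 2×2 (Day, Night vs X, Y):
Let the inspector play Day with probability p. Expected payoff against X: 6p + 8(1−p) = −2p + 8; against Y: 7p + 2(1−p) = 5p + 2.
Setting these equal: −2p + 8 = 5p + 2 ⇒ −7p = -6 ⇒ p = 6/7, and the value is (-2)·(6/7) + 8 = 44/7.
For the smuggler: with q = P(X), equating Day's and Night's payoffs gives −q + 7 = 6q + 2 ⇒ q = 5/7.

44/7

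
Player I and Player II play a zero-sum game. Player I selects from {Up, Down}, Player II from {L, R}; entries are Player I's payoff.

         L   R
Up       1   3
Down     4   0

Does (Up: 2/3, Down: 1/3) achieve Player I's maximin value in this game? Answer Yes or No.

Yes

Against L this mix gives (2/3)·1 + (1/3)·4 = 2.
Against R this mix gives (2/3)·3 + (1/3)·0 = 2.
All of Player II's active replies (L, R) yield 2, and no column does worse for Player I. The mix makes Player II indifferent and guarantees 2, so it is optimal.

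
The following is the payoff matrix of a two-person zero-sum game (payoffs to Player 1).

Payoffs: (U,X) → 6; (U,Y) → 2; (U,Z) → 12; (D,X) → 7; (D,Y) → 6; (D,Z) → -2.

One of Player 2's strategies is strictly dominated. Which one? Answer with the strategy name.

Y holds Player 1's payoff strictly below X in every row: 2 < 6, 6 < 7.
So X is strictly dominated for Player 2.

X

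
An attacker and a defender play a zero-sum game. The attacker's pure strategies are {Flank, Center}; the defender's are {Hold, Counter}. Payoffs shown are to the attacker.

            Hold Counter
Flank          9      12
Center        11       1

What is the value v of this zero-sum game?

Row minima: Flank → 9, Center → 1; maximin = 9.
Column maxima: Hold → 11, Counter → 12; minimax = 11.
9 ≠ 11, so there is no saddle point; optimal play is mixed.
Let the attacker play Flank with probability p. Expected payoff against Hold: 9p + 11(1−p) = −2p + 11; against Counter: 12p + 1(1−p) = 11p + 1.
Setting these equal: −2p + 11 = 11p + 1 ⇒ −13p = -10 ⇒ p = 10/13, and the value is (-2)·(10/13) + 11 = 123/13.
For the defender: with q = P(Hold), equating Flank's and Center's payoffs gives −3q + 12 = 10q + 1 ⇒ q = 11/13.

123/13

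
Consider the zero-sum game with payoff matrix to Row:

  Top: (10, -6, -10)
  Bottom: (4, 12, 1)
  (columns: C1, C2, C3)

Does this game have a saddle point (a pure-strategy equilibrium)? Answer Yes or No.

Yes

Row minima: Top → -10, Bottom → 1; maximin = 1.
Column maxima: C1 → 10, C2 → 12, C3 → 1; minimax = 1.
maximin = minimax = 1, so a saddle point exists.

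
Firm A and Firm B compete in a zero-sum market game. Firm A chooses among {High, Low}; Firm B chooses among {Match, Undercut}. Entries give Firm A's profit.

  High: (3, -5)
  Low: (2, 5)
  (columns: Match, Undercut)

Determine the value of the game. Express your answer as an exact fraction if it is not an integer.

Row minima: High → -5, Low → 2; maximin = 2.
Column maxima: Match → 3, Undercut → 5; minimax = 3.
2 ≠ 3, so there is no saddle point; optimal play is mixed.
Let Firm A play High with probability p. Expected payoff against Match: 3p + 2(1−p) = p + 2; against Undercut: (-5)p + 5(1−p) = −10p + 5.
Setting these equal: p + 2 = −10p + 5 ⇒ 11p = 3 ⇒ p = 3/11, and the value is (1)·(3/11) + 2 = 25/11.
For Firm B: with q = P(Match), equating High's and Low's payoffs gives 8q − 5 = −3q + 5 ⇒ q = 10/11.

25/11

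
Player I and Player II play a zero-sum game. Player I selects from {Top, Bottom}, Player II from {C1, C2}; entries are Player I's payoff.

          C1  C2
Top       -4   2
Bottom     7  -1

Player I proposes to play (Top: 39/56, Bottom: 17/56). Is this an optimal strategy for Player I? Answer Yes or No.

No

Against C1 this mix gives (39/56)·(-4) + (17/56)·7 = -37/56.
Against C2 this mix gives (39/56)·2 + (17/56)·(-1) = 61/56.
Player II will play C1, holding Player I to -37/56. Shifting weight toward the row that does better against C1 would raise this floor (the equalizing mix achieves 5/7 against both C1 and C2), so the proposed strategy is not optimal.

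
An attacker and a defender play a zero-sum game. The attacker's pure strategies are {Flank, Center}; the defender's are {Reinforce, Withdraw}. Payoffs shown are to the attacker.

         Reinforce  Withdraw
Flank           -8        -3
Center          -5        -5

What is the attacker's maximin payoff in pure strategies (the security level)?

-5

Row minima: Flank → -8, Center → -5.
The best of these is -5.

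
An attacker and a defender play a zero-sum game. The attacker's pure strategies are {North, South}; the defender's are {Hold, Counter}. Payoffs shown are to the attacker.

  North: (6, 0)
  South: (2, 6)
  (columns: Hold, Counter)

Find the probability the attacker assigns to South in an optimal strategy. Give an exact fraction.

3/5

Row minima: North → 0, South → 2; maximin = 2.
Column maxima: Hold → 6, Counter → 6; minimax = 6.
2 ≠ 6, so there is no saddle point; optimal play is mixed.
Let the attacker play North with probability p. Expected payoff against Hold: 6p + 2(1−p) = 4p + 2; against Counter: 0p + 6(1−p) = −6p + 6.
Setting these equal: 4p + 2 = −6p + 6 ⇒ 10p = 4 ⇒ p = 2/5, and the value is (4)·(2/5) + 2 = 18/5.
For the defender: with q = P(Hold), equating North's and South's payoffs gives 6q = −4q + 6 ⇒ q = 3/5.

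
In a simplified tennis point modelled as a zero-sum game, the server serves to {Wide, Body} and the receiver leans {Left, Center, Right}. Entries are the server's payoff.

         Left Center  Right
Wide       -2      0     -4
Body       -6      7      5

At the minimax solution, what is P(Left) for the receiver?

9/13

Row minima: Wide → -4, Body → -6; maximin = -4.
Column maxima: Left → -2, Center → 7, Right → 5; minimax = -2.
-4 ≠ -2, so there is no saddle point; optimal play is mixed.
Center is strictly dominated by Left (it gives the server strictly more in every row), so the receiver never plays it.
On the remaining 2×2 (Wide, Body vs Left, Right):
Let the server play Wide with probability p. Expected payoff against Left: (-2)p + (-6)(1−p) = 4p − 6; against Right: (-4)p + 5(1−p) = −9p + 5.
Setting these equal: 4p − 6 = −9p + 5 ⇒ 13p = 11 ⇒ p = 11/13, and the value is (4)·(11/13) − 6 = -34/13.
For the receiver: with q = P(Left), equating Wide's and Body's payoffs gives 2q − 4 = −11q + 5 ⇒ q = 9/13.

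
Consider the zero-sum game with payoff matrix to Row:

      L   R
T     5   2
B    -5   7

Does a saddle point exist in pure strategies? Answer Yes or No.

Row minima: T → 2, B → -5; maximin = 2.
Column maxima: L → 5, R → 7; minimax = 5.
2 ≠ 5, so no pure-strategy equilibrium exists.

No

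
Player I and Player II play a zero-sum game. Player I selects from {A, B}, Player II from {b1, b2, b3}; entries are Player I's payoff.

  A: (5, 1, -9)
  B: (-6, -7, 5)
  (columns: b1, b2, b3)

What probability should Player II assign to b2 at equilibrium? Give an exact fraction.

7/11

Row minima: A → -9, B → -7; maximin = -7.
Column maxima: b1 → 5, b2 → 1, b3 → 5; minimax = 1.
-7 ≠ 1, so there is no saddle point; optimal play is mixed.
b1 is strictly dominated by b2 (it gives Player I strictly more in every row), so Player II never plays it.
On the remaining 2×2 (A, B vs b2, b3):
Let Player I play A with probability p. Expected payoff against b2: 1p + (-7)(1−p) = 8p − 7; against b3: (-9)p + 5(1−p) = −14p + 5.
Setting these equal: 8p − 7 = −14p + 5 ⇒ 22p = 12 ⇒ p = 6/11, and the value is (8)·(6/11) − 7 = -29/11.
For Player II: with q = P(b2), equating A's and B's payoffs gives 10q − 9 = −12q + 5 ⇒ q = 7/11.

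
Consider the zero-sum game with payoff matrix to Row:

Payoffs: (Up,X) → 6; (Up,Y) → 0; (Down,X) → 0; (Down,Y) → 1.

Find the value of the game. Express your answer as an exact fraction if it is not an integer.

Row minima: Up → 0, Down → 0; maximin = 0.
Column maxima: X → 6, Y → 1; minimax = 1.
0 ≠ 1, so there is no saddle point; optimal play is mixed.
Let Row play Up with probability p. Expected payoff against X: 6p + 0(1−p) = 6p; against Y: 0p + 1(1−p) = −p + 1.
Setting these equal: 6p = −p + 1 ⇒ 7p = 1 ⇒ p = 1/7, and the value is (6)·(1/7) = 6/7.
For Column: with q = P(X), equating Up's and Down's payoffs gives 6q = −q + 1 ⇒ q = 1/7.

6/7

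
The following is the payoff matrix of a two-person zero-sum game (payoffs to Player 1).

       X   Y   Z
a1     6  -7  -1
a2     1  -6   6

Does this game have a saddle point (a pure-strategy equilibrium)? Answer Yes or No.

Row minima: a1 → -7, a2 → -6; maximin = -6.
Column maxima: X → 6, Y → -6, Z → 6; minimax = -6.
maximin = minimax = -6, so a saddle point exists.

Yes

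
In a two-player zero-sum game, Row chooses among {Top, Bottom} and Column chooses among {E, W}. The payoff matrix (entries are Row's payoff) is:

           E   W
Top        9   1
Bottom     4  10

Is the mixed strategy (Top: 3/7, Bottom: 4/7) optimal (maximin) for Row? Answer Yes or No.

Yes

Against E this mix gives (3/7)·9 + (4/7)·4 = 43/7.
Against W this mix gives (3/7)·1 + (4/7)·10 = 43/7.
All of Column's active replies (E, W) yield 43/7, and no column does worse for Row. The mix makes Column indifferent and guarantees 43/7, so it is optimal.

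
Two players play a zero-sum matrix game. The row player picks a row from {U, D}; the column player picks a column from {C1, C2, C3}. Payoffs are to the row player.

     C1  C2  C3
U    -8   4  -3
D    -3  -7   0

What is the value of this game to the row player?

-17/4

Row minima: U → -8, D → -7; maximin = -7.
Column maxima: C1 → -3, C2 → 4, C3 → 0; minimax = -3.
-7 ≠ -3, so there is no saddle point; optimal play is mixed.
C3 is strictly dominated by C1 (it gives the row player strictly more in every row), so the column player never plays it.
On the remaining 2×2 (U, D vs C1, C2):
Let the row player play U with probability p. Expected payoff against C1: (-8)p + (-3)(1−p) = −5p − 3; against C2: 4p + (-7)(1−p) = 11p − 7.
Setting these equal: −5p − 3 = 11p − 7 ⇒ −16p = -4 ⇒ p = 1/4, and the value is (-5)·(1/4) − 3 = -17/4.
For the column player: with q = P(C1), equating U's and D's payoffs gives −12q + 4 = 4q − 7 ⇒ q = 11/16.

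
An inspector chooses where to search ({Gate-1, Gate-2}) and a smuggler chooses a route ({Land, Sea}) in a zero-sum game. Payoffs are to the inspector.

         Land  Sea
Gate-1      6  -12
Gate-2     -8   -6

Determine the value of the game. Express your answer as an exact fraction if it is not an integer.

-33/5

Row minima: Gate-1 → -12, Gate-2 → -8; maximin = -8.
Column maxima: Land → 6, Sea → -6; minimax = -6.
-8 ≠ -6, so there is no saddle point; optimal play is mixed.
Let the inspector play Gate-1 with probability p. Expected payoff against Land: 6p + (-8)(1−p) = 14p − 8; against Sea: (-12)p + (-6)(1−p) = −6p − 6.
Setting these equal: 14p − 8 = −6p − 6 ⇒ 20p = 2 ⇒ p = 1/10, and the value is (14)·(1/10) − 8 = -33/5.
For the smuggler: with q = P(Land), equating Gate-1's and Gate-2's payoffs gives 18q − 12 = −2q − 6 ⇒ q = 3/10.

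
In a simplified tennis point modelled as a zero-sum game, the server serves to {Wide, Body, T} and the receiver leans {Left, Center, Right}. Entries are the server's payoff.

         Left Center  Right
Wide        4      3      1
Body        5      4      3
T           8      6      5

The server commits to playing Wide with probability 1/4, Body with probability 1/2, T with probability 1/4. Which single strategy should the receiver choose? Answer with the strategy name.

If the receiver plays Left, the server's expected payoff is (1/4)·4 + (1/2)·5 + (1/4)·8 = 11/2.
If the receiver plays Center, the server's expected payoff is (1/4)·3 + (1/2)·4 + (1/4)·6 = 17/4.
If the receiver plays Right, the server's expected payoff is (1/4)·1 + (1/2)·3 + (1/4)·5 = 3.
The receiver minimizes the server's payoff; the smallest is 3, so the best response is Right.

Right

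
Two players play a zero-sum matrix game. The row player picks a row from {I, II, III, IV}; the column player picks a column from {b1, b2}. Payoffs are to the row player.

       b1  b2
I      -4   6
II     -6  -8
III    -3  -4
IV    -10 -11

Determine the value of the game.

-34/11

Row minima: I → -4, II → -8, III → -4, IV → -11; maximin = -4.
Column maxima: b1 → -3, b2 → 6; minimax = -3.
-4 ≠ -3, so there is no saddle point; optimal play is mixed.
II is strictly dominated by I, so the row player never plays it.
IV is strictly dominated by I, so the row player never plays it.
On the remaining 2×2 (I, III vs b1, b2):
Let the row player play I with probability p. Expected payoff against b1: (-4)p + (-3)(1−p) = −p − 3; against b2: 6p + (-4)(1−p) = 10p − 4.
Setting these equal: −p − 3 = 10p − 4 ⇒ −11p = -1 ⇒ p = 1/11, and the value is (-1)·(1/11) − 3 = -34/11.
For the column player: with q = P(b1), equating I's and III's payoffs gives −10q + 6 = q − 4 ⇒ q = 10/11.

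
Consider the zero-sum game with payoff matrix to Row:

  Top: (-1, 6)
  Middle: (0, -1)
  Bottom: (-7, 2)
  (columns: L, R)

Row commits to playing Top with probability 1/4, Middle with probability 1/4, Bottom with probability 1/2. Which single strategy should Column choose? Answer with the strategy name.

If Column plays L, Row's expected payoff is (1/4)·(-1) + (1/4)·0 + (1/2)·(-7) = -15/4.
If Column plays R, Row's expected payoff is (1/4)·6 + (1/4)·(-1) + (1/2)·2 = 9/4.
Column minimizes Row's payoff; the smallest is -15/4, so the best response is L.

L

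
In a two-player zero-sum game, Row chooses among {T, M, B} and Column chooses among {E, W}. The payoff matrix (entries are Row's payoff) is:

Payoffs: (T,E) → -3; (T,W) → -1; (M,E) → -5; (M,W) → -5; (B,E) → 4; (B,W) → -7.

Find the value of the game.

Row minima: T → -3, M → -5, B → -7; maximin = -3.
Column maxima: E → 4, W → -1; minimax = -1.
-3 ≠ -1, so there is no saddle point; optimal play is mixed.
M is strictly dominated by T, so Row never plays it.
On the remaining 2×2 (T, B vs E, W):
Let Row play T with probability p. Expected payoff against E: (-3)p + 4(1−p) = −7p + 4; against W: (-1)p + (-7)(1−p) = 6p − 7.
Setting these equal: −7p + 4 = 6p − 7 ⇒ −13p = -11 ⇒ p = 11/13, and the value is (-7)·(11/13) + 4 = -25/13.
For Column: with q = P(E), equating T's and B's payoffs gives −2q − 1 = 11q − 7 ⇒ q = 6/13.

-25/13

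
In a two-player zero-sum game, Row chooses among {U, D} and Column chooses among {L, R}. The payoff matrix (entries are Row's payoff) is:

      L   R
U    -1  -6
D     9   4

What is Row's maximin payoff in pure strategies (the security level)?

Row minima: U → -6, D → 4.
The best of these is 4.

4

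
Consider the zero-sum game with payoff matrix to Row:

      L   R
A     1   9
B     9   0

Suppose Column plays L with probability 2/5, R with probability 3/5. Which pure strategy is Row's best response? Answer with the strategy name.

A

Expected payoff of A: (2/5)·1 + (3/5)·9 = 29/5.
Expected payoff of B: (2/5)·9 + (3/5)·0 = 18/5.
The largest is 29/5, so Row's best response is A.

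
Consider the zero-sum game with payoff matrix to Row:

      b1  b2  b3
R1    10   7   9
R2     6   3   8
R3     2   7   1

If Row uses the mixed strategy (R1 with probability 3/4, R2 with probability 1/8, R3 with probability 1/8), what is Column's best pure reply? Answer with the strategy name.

If Column plays b1, Row's expected payoff is (3/4)·10 + (1/8)·6 + (1/8)·2 = 17/2.
If Column plays b2, Row's expected payoff is (3/4)·7 + (1/8)·3 + (1/8)·7 = 13/2.
If Column plays b3, Row's expected payoff is (3/4)·9 + (1/8)·8 + (1/8)·1 = 63/8.
Column minimizes Row's payoff; the smallest is 13/2, so the best response is b2.

b2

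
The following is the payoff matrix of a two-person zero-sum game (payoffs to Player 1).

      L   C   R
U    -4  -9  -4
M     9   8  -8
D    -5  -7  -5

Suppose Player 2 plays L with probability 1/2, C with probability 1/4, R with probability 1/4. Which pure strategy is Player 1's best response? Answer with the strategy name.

M

Expected payoff of U: (1/2)·(-4) + (1/4)·(-9) + (1/4)·(-4) = -21/4.
Expected payoff of M: (1/2)·9 + (1/4)·8 + (1/4)·(-8) = 9/2.
Expected payoff of D: (1/2)·(-5) + (1/4)·(-7) + (1/4)·(-5) = -11/2.
The largest is 9/2, so Player 1's best response is M.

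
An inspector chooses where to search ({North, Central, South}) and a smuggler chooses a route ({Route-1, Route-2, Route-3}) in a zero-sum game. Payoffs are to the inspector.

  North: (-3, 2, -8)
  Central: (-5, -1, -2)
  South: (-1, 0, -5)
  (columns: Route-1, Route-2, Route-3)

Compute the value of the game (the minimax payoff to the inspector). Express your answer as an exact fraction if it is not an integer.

-23/7

Row minima: North → -8, Central → -5, South → -5; maximin = -5.
Column maxima: Route-1 → -1, Route-2 → 2, Route-3 → -2; minimax = -2.
-5 ≠ -2, so there is no saddle point; optimal play is mixed.
Route-2 is strictly dominated by Route-1 (it gives the inspector strictly more in every row), so the smuggler never plays it.
With Route-2 eliminated, North is strictly dominated by South (South gives the inspector strictly more in every remaining column), so the inspector never plays it.
On the remaining 2×2 (Central, South vs Route-1, Route-3):
Let the inspector play Central with probability p. Expected payoff against Route-1: (-5)p + (-1)(1−p) = −4p − 1; against Route-3: (-2)p + (-5)(1−p) = 3p − 5.
Setting these equal: −4p − 1 = 3p − 5 ⇒ −7p = -4 ⇒ p = 4/7, and the value is (-4)·(4/7) − 1 = -23/7.
For the smuggler: with q = P(Route-1), equating Central's and South's payoffs gives −3q − 2 = 4q − 5 ⇒ q = 3/7.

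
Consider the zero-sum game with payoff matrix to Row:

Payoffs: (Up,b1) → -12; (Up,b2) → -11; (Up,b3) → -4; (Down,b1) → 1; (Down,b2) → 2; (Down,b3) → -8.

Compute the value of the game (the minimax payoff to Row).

Row minima: Up → -12, Down → -8; maximin = -8.
Column maxima: b1 → 1, b2 → 2, b3 → -4; minimax = -4.
-8 ≠ -4, so there is no saddle point; optimal play is mixed.
b2 is strictly dominated by b1 (it gives Row strictly more in every row), so Column never plays it.
On the remaining 2×2 (Up, Down vs b1, b3):
Let Row play Up with probability p. Expected payoff against b1: (-12)p + 1(1−p) = −13p + 1; against b3: (-4)p + (-8)(1−p) = 4p − 8.
Setting these equal: −13p + 1 = 4p − 8 ⇒ −17p = -9 ⇒ p = 9/17, and the value is (-13)·(9/17) + 1 = -100/17.
For Column: with q = P(b1), equating Up's and Down's payoffs gives −8q − 4 = 9q − 8 ⇒ q = 4/17.

-100/17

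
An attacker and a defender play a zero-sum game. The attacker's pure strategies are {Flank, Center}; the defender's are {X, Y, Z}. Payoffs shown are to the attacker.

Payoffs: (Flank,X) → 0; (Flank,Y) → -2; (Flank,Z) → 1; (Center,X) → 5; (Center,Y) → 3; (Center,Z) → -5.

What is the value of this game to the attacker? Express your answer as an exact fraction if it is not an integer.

-7/11

Row minima: Flank → -2, Center → -5; maximin = -2.
Column maxima: X → 5, Y → 3, Z → 1; minimax = 1.
-2 ≠ 1, so there is no saddle point; optimal play is mixed.
X is strictly dominated by Y (it gives the attacker strictly more in every row), so the defender never plays it.
On the remaining 2×2 (Flank, Center vs Y, Z):
Let the attacker play Flank with probability p. Expected payoff against Y: (-2)p + 3(1−p) = −5p + 3; against Z: 1p + (-5)(1−p) = 6p − 5.
Setting these equal: −5p + 3 = 6p − 5 ⇒ −11p = -8 ⇒ p = 8/11, and the value is (-5)·(8/11) + 3 = -7/11.
For the defender: with q = P(Y), equating Flank's and Center's payoffs gives −3q + 1 = 8q − 5 ⇒ q = 6/11.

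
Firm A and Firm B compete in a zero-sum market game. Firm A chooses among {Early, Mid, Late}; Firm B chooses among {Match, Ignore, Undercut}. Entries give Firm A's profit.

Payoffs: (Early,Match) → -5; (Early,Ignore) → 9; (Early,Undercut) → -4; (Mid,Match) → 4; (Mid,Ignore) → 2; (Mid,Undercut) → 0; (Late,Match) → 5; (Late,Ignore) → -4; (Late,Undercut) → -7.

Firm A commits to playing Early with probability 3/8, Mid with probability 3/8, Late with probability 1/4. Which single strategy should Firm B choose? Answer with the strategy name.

Undercut

If Firm B plays Match, Firm A's expected payoff is (3/8)·(-5) + (3/8)·4 + (1/4)·5 = 7/8.
If Firm B plays Ignore, Firm A's expected payoff is (3/8)·9 + (3/8)·2 + (1/4)·(-4) = 25/8.
If Firm B plays Undercut, Firm A's expected payoff is (3/8)·(-4) + (3/8)·0 + (1/4)·(-7) = -13/4.
Firm B minimizes Firm A's payoff; the smallest is -13/4, so the best response is Undercut.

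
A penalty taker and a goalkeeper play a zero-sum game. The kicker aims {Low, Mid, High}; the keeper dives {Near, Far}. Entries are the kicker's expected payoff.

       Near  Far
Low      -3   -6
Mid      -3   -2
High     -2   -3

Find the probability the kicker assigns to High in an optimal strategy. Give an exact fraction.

1/2

Row minima: Low → -6, Mid → -3, High → -3; maximin = -3.
Column maxima: Near → -2, Far → -2; minimax = -2.
-3 ≠ -2, so there is no saddle point; optimal play is mixed.
Low is strictly dominated by High, so the kicker never plays it.
On the remaining 2×2 (Mid, High vs Near, Far):
Let the kicker play Mid with probability p. Expected payoff against Near: (-3)p + (-2)(1−p) = −p − 2; against Far: (-2)p + (-3)(1−p) = p − 3.
Setting these equal: −p − 2 = p − 3 ⇒ −2p = -1 ⇒ p = 1/2, and the value is (-1)·(1/2) − 2 = -5/2.
For the keeper: with q = P(Near), equating Mid's and High's payoffs gives −q − 2 = q − 3 ⇒ q = 1/2.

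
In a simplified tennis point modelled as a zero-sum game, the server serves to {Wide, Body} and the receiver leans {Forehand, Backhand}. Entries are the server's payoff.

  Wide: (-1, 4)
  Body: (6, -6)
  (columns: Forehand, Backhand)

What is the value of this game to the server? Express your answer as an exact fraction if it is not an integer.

18/17

Row minima: Wide → -1, Body → -6; maximin = -1.
Column maxima: Forehand → 6, Backhand → 4; minimax = 4.
-1 ≠ 4, so there is no saddle point; optimal play is mixed.
Let the server play Wide with probability p. Expected payoff against Forehand: (-1)p + 6(1−p) = −7p + 6; against Backhand: 4p + (-6)(1−p) = 10p − 6.
Setting these equal: −7p + 6 = 10p − 6 ⇒ −17p = -12 ⇒ p = 12/17, and the value is (-7)·(12/17) + 6 = 18/17.
For the receiver: with q = P(Forehand), equating Wide's and Body's payoffs gives −5q + 4 = 12q − 6 ⇒ q = 10/17.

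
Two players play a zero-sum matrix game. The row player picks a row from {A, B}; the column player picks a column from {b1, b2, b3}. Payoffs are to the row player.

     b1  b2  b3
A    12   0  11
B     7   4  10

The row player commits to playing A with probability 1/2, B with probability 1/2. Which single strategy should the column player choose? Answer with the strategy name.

b2

If the column player plays b1, the row player's expected payoff is (1/2)·12 + (1/2)·7 = 19/2.
If the column player plays b2, the row player's expected payoff is (1/2)·0 + (1/2)·4 = 2.
If the column player plays b3, the row player's expected payoff is (1/2)·11 + (1/2)·10 = 21/2.
The column player minimizes the row player's payoff; the smallest is 2, so the best response is b2.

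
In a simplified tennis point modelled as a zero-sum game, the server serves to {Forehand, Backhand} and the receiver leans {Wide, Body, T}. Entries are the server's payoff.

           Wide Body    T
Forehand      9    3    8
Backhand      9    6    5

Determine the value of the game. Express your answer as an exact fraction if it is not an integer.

Row minima: Forehand → 3, Backhand → 5; maximin = 5.
Column maxima: Wide → 9, Body → 6, T → 8; minimax = 6.
5 ≠ 6, so there is no saddle point; optimal play is mixed.
Wide is strictly dominated by Body (it gives the server strictly more in every row), so the receiver never plays it.
On the remaining 2×2 (Forehand, Backhand vs Body, T):
Let the server play Forehand with probability p. Expected payoff against Body: 3p + 6(1−p) = −3p + 6; against T: 8p + 5(1−p) = 3p + 5.
Setting these equal: −3p + 6 = 3p + 5 ⇒ −6p = -1 ⇒ p = 1/6, and the value is (-3)·(1/6) + 6 = 11/2.
For the receiver: with q = P(Body), equating Forehand's and Backhand's payoffs gives −5q + 8 = q + 5 ⇒ q = 1/2.

11/2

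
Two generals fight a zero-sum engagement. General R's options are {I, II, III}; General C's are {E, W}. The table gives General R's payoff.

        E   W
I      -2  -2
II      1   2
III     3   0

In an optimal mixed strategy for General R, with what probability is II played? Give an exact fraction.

3/4

Row minima: I → -2, II → 1, III → 0; maximin = 1.
Column maxima: E → 3, W → 2; minimax = 2.
1 ≠ 2, so there is no saddle point; optimal play is mixed.
I is strictly dominated by II, so General R never plays it.
On the remaining 2×2 (II, III vs E, W):
Let General R play II with probability p. Expected payoff against E: 1p + 3(1−p) = −2p + 3; against W: 2p + 0(1−p) = 2p.
Setting these equal: −2p + 3 = 2p ⇒ −4p = -3 ⇒ p = 3/4, and the value is (-2)·(3/4) + 3 = 3/2.
For General C: with q = P(E), equating II's and III's payoffs gives −q + 2 = 3q ⇒ q = 1/2.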